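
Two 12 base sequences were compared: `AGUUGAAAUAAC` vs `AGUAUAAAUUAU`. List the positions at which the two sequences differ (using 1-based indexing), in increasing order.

4, 5, 10, 12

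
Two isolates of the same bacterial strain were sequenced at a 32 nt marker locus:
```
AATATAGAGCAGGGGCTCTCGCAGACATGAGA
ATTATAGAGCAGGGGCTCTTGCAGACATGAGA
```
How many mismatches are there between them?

Comparing position by position, 2 positions differ: 2 (A/T), 20 (C/T).

2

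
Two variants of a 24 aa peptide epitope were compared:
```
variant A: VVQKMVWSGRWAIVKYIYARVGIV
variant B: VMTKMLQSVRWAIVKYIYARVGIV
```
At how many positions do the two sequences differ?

Mismatches (1-based): position 2: V→M; position 3: Q→T; position 6: V→L; position 7: W→Q; position 9: G→V.

5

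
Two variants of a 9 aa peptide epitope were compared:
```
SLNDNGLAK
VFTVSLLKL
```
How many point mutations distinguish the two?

8

Comparing position by position, 8 positions differ: 1 (S/V), 2 (L/F), 3 (N/T), 4 (D/V), 5 (N/S), 6 (G/L), 8 (A/K), 9 (K/L).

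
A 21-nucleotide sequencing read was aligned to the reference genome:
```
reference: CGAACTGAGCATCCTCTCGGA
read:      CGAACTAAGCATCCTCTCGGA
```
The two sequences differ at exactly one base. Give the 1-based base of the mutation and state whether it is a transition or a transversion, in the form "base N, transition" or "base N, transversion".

The sequences differ only at base 7: G→A (purine→purine), a transition.

base 7, transition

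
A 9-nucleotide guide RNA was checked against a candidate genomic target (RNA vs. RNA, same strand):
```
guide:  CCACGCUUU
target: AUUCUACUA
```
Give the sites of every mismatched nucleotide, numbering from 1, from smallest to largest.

1, 2, 3, 5, 6, 7, 9

Scanning 1-based: 1: C/A; 2: C/U; 3: A/U; 5: G/U; 6: C/A; 7: U/C; 9: U/A.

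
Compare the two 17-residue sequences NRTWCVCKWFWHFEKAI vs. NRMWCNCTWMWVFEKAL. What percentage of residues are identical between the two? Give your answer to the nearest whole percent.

Mismatches at positions 3, 6, 8, 10, 12, 17 (1-based): 6 of 17.
Identical positions: 11/17 = 64.71% → 65%.

65%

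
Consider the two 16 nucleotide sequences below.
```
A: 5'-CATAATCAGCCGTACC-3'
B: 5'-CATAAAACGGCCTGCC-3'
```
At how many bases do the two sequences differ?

6

Comparing position by position, 6 bases differ: 6 (T/A), 7 (C/A), 8 (A/C), 10 (C/G), 12 (G/C), 14 (A/G).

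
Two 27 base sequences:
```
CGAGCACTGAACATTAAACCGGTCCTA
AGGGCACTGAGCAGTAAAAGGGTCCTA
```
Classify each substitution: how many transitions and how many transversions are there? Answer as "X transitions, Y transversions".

Mismatches (1-based):
site 1: C→A (pyrimidine→purine, transversion)
site 3: A→G (purine→purine, transition)
site 11: A→G (purine→purine, transition)
site 14: T→G (pyrimidine→purine, transversion)
site 19: C→A (pyrimidine→purine, transversion)
site 20: C→G (pyrimidine→purine, transversion)

2 transitions, 4 transversions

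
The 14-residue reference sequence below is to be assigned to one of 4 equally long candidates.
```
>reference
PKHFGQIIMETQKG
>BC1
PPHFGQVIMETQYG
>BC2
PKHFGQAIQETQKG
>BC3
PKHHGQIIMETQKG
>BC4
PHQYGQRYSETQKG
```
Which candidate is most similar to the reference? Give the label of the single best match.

BC3

BC1 differs at 3 positions; BC2 differs at 2 positions; BC3 differs at 1 position; BC4 differs at 6 positions. The closest is BC3.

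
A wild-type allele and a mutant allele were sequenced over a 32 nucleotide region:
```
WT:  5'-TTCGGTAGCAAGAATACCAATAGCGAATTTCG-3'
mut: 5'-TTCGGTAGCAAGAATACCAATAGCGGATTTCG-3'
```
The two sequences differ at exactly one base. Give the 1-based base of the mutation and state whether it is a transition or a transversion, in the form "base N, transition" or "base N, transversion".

Base 26 changes A→G. A is a purine and G is a purine, so this is a transition.

base 26, transition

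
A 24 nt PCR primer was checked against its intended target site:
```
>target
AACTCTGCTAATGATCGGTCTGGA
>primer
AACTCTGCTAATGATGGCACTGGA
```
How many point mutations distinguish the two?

3

Comparing position by position, 3 positions differ: 16 (C/G), 18 (G/C), 19 (T/A).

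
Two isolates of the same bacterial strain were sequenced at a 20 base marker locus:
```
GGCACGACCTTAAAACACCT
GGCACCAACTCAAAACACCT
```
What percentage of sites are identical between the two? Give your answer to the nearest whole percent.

85%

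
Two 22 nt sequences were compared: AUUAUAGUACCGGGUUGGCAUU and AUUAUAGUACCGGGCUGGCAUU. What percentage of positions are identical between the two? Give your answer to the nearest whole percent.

95%

Mismatch at position 15 (1-based): 1 of 22.
Identical positions: 21/22 = 95.45% → 95%.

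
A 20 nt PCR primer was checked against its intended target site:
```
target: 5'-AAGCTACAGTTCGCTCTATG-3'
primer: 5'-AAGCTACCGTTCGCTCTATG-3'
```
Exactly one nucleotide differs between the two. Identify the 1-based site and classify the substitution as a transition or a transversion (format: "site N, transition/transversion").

The sequences differ only at site 8: A→C (purine→pyrimidine), a transversion.

site 8, transversion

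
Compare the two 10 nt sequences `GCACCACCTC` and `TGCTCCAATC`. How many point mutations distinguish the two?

Mismatches (1-based): site 1: G→T; site 2: C→G; site 3: A→C; site 4: C→T; site 6: A→C; site 7: C→A; site 8: C→A.

7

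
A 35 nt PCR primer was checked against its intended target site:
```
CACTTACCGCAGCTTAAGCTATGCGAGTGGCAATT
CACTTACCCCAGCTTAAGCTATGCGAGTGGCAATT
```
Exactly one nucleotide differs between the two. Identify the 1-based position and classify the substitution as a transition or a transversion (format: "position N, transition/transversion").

position 9, transversion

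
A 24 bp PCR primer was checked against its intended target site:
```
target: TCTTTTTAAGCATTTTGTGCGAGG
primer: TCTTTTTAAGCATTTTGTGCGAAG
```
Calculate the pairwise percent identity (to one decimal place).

95.8%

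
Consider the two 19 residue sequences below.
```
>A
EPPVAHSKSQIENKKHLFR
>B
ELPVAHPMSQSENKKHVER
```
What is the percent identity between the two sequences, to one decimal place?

6 positions differ (2, 7, 8, 11, 17, 18), so 13 of 19 match: 13/19 = 68.42%.

68.4%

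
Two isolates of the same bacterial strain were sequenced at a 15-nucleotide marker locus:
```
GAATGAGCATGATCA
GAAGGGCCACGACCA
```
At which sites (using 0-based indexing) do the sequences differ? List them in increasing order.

3, 5, 6, 9, 12

Scanning 0-based: 3: T/G; 5: A/G; 6: G/C; 9: T/C; 12: T/C.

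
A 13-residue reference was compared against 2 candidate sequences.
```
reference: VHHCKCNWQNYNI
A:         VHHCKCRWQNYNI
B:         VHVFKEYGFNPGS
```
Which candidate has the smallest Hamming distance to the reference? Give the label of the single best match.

A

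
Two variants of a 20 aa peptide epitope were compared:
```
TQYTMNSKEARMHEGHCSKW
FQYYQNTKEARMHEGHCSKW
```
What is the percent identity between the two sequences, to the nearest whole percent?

80%

Mismatches at positions 1, 4, 5, 7 (1-based): 4 of 20.
Identical positions: 16/20 = 80% → 80%.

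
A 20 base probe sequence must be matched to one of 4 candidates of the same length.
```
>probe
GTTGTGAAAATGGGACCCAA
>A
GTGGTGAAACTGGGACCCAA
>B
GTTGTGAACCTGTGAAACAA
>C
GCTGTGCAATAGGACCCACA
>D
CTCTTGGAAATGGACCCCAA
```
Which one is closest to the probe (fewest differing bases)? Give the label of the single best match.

Hamming distances to probe — A: 2; B: 5; C: 8; D: 6.
Smallest is A with 2 mismatches.

A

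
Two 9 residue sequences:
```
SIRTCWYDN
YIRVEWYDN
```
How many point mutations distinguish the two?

3

Mismatches (1-based): position 1: S→Y; position 4: T→V; position 5: C→E.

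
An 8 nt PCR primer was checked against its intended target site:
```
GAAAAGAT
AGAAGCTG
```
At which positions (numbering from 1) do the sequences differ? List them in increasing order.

Differences at position 1 (G→A), position 2 (A→G), position 5 (A→G), position 6 (G→C), position 7 (A→T), position 8 (T→G).

1, 2, 5, 6, 7, 8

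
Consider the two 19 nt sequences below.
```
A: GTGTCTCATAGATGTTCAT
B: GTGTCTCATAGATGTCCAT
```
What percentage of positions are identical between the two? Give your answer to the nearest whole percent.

Mismatch at position 16 (1-based): 1 of 19.
Identical positions: 18/19 = 94.74% → 95%.

95%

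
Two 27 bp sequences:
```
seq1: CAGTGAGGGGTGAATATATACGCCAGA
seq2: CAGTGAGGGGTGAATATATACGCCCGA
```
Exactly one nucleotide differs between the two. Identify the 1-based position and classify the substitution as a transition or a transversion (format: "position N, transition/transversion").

position 25, transversion

The sequences differ only at position 25: A→C (purine→pyrimidine), a transversion.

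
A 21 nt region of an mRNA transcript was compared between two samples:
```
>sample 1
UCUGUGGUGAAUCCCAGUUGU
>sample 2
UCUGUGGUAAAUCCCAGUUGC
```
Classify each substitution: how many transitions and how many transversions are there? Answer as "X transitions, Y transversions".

2 transitions, 0 transversions

Transitions (purine↔purine or pyrimidine↔pyrimidine): 9 G→A, 21 U→C.
Transversions (purine↔pyrimidine): none.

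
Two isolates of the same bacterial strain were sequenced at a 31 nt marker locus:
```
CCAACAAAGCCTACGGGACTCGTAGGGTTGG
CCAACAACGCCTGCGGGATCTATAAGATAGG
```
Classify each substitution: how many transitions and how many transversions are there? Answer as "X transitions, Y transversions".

7 transitions, 2 transversions

Transitions (purine↔purine or pyrimidine↔pyrimidine): 13 A→G, 19 C→T, 20 T→C, 21 C→T, 22 G→A, 25 G→A, 27 G→A.
Transversions (purine↔pyrimidine): 8 A→C, 29 T→A.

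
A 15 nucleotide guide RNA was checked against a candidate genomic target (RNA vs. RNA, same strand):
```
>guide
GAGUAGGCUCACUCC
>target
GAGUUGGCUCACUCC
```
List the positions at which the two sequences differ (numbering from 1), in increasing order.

Differences at position 5 (A→U).

5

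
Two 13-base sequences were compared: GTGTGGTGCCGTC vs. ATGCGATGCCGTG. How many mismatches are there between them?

The sequences differ at bases 1, 4, 6, 13 (1-based) — 4 in total.

4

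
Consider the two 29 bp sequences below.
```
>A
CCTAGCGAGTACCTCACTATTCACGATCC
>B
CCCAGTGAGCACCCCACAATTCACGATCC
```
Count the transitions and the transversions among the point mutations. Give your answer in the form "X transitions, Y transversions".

Mismatches (1-based):
base 3: T→C (pyrimidine→pyrimidine, transition)
base 6: C→T (pyrimidine→pyrimidine, transition)
base 10: T→C (pyrimidine→pyrimidine, transition)
base 14: T→C (pyrimidine→pyrimidine, transition)
base 18: T→A (pyrimidine→purine, transversion)

4 transitions, 1 transversion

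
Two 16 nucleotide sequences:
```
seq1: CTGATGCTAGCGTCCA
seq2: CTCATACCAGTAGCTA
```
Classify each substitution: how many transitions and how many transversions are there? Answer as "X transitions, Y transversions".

5 transitions, 2 transversions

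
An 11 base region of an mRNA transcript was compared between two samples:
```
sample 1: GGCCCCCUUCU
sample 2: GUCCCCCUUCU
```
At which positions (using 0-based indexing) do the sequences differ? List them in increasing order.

Differences at position 1 (G→U).

1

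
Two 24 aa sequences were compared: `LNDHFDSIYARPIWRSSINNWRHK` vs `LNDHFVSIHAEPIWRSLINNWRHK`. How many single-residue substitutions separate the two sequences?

Comparing position by position, 4 positions differ: 6 (D/V), 9 (Y/H), 11 (R/E), 17 (S/L).

4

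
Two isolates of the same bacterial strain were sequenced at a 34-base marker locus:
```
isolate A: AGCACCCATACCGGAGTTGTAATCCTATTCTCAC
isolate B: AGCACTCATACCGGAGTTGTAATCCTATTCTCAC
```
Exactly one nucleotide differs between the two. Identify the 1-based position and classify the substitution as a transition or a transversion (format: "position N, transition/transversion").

Position 6 changes C→T. C is a pyrimidine and T is a pyrimidine, so this is a transition.

position 6, transition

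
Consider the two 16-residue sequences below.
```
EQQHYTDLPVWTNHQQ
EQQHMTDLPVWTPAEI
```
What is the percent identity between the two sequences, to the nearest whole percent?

69%

5 positions differ (5, 13, 14, 15, 16), so 11 of 16 match: 11/16 = 68.75%.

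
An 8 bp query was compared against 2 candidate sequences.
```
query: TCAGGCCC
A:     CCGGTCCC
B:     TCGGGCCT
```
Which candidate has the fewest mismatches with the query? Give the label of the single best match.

A differs at 3 bases; B differs at 2 bases. The closest is B.

B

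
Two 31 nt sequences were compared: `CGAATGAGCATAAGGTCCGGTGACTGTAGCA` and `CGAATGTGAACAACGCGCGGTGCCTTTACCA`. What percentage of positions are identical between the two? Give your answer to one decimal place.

Mismatches at positions 7, 9, 11, 14, 16, 17, 23, 26, 29 (1-based): 9 of 31.
Identical positions: 22/31 = 70.97% → 71.0%.

71.0%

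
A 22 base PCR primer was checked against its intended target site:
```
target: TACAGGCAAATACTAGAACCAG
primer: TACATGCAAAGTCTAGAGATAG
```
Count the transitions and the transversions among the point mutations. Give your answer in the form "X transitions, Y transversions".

2 transitions, 4 transversions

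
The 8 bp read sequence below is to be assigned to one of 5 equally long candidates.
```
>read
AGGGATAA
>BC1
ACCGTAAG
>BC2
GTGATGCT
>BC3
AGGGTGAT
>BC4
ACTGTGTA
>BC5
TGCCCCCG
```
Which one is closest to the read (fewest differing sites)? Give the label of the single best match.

BC3

BC1 differs at 5 sites; BC2 differs at 7 sites; BC3 differs at 3 sites; BC4 differs at 5 sites; BC5 differs at 7 sites. The closest is BC3.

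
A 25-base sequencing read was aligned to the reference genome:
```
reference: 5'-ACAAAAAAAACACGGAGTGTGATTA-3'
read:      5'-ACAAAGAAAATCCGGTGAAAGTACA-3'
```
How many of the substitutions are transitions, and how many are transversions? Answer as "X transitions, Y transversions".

Mismatches (1-based):
base 6: A→G (purine→purine, transition)
base 11: C→T (pyrimidine→pyrimidine, transition)
base 12: A→C (purine→pyrimidine, transversion)
base 16: A→T (purine→pyrimidine, transversion)
base 18: T→A (pyrimidine→purine, transversion)
base 19: G→A (purine→purine, transition)
base 20: T→A (pyrimidine→purine, transversion)
base 22: A→T (purine→pyrimidine, transversion)
base 23: T→A (pyrimidine→purine, transversion)
base 24: T→C (pyrimidine→pyrimidine, transition)

4 transitions, 6 transversions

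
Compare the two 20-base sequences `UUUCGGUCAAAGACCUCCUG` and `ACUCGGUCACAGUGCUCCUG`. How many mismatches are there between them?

5

Comparing position by position, 5 bases differ: 1 (U/A), 2 (U/C), 10 (A/C), 13 (A/U), 14 (C/G).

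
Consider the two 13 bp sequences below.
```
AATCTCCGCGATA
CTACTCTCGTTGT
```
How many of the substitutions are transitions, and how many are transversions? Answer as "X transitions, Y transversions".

1 transition, 9 transversions

Transitions (purine↔purine or pyrimidine↔pyrimidine): 7 C→T.
Transversions (purine↔pyrimidine): 1 A→C, 2 A→T, 3 T→A, 8 G→C, 9 C→G, 10 G→T, 11 A→T, 12 T→G, 13 A→T.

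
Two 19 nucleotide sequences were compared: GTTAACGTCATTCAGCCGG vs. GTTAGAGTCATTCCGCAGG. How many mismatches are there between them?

Comparing position by position, 4 bases differ: 5 (A/G), 6 (C/A), 14 (A/C), 17 (C/A).

4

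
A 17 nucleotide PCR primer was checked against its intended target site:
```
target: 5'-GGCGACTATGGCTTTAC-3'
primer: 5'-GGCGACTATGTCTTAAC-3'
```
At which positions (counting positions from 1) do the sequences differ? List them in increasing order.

Scanning 1-based: 11: G/T; 15: T/A.

11, 15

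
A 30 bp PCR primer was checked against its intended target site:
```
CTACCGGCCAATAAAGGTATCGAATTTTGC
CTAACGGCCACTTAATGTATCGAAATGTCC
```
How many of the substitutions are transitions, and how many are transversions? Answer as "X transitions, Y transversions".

Transitions (purine↔purine or pyrimidine↔pyrimidine): none.
Transversions (purine↔pyrimidine): 4 C→A, 11 A→C, 13 A→T, 16 G→T, 25 T→A, 27 T→G, 29 G→C.

0 transitions, 7 transversions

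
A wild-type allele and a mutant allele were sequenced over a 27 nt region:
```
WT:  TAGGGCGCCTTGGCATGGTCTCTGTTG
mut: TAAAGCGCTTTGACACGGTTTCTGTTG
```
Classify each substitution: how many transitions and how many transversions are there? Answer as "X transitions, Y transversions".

Transitions (purine↔purine or pyrimidine↔pyrimidine): 3 G→A, 4 G→A, 9 C→T, 13 G→A, 16 T→C, 20 C→T.
Transversions (purine↔pyrimidine): none.

6 transitions, 0 transversions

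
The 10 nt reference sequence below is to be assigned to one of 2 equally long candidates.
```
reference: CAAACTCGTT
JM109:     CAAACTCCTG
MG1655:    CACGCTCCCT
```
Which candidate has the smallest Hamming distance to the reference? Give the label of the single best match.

JM109

JM109 differs at 2 positions; MG1655 differs at 4 positions. The closest is JM109.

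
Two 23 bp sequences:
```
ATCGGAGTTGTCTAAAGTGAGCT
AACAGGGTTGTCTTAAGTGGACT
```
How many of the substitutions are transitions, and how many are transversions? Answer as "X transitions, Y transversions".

4 transitions, 2 transversions

Mismatches (1-based):
site 2: T→A (pyrimidine→purine, transversion)
site 4: G→A (purine→purine, transition)
site 6: A→G (purine→purine, transition)
site 14: A→T (purine→pyrimidine, transversion)
site 20: A→G (purine→purine, transition)
site 21: G→A (purine→purine, transition)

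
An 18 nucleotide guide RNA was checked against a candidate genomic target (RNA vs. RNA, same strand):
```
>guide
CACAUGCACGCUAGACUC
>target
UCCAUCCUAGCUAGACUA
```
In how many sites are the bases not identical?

6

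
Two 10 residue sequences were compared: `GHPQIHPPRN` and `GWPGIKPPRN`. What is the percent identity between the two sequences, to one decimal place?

Mismatches at positions 2, 4, 6 (1-based): 3 of 10.
Identical positions: 7/10 = 70% → 70.0%.

70.0%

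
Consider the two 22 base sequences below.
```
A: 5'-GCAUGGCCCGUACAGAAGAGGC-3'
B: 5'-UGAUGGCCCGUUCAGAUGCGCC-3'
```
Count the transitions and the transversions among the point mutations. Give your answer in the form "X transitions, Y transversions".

0 transitions, 6 transversions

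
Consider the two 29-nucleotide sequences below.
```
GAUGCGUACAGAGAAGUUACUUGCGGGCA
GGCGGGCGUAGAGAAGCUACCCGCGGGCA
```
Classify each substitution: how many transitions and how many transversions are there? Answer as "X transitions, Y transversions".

8 transitions, 1 transversion

Mismatches (1-based):
base 2: A→G (purine→purine, transition)
base 3: U→C (pyrimidine→pyrimidine, transition)
base 5: C→G (pyrimidine→purine, transversion)
base 7: U→C (pyrimidine→pyrimidine, transition)
base 8: A→G (purine→purine, transition)
base 9: C→U (pyrimidine→pyrimidine, transition)
base 17: U→C (pyrimidine→pyrimidine, transition)
base 21: U→C (pyrimidine→pyrimidine, transition)
base 22: U→C (pyrimidine→pyrimidine, transition)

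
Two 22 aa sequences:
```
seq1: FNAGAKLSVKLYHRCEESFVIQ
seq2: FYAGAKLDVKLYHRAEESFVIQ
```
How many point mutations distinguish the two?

Comparing position by position, 3 residues differ: 2 (N/Y), 8 (S/D), 15 (C/A).

3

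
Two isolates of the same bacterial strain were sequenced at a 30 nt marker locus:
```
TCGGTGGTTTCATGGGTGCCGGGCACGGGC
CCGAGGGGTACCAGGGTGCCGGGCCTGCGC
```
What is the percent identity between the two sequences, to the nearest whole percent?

67%

10 positions differ (1, 4, 5, 8, 10, 12, 13, 25, 26, 28), so 20 of 30 match: 20/30 = 66.67%.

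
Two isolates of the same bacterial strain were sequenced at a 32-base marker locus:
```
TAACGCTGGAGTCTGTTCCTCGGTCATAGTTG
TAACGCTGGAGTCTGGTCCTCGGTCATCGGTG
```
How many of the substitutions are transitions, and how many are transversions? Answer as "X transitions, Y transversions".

Transitions (purine↔purine or pyrimidine↔pyrimidine): none.
Transversions (purine↔pyrimidine): 16 T→G, 28 A→C, 30 T→G.

0 transitions, 3 transversions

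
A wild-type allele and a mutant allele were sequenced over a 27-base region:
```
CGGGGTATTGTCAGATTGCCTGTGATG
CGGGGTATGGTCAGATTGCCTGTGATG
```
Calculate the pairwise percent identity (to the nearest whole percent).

96%

1 position differs (9), so 26 of 27 match: 26/27 = 96.3%.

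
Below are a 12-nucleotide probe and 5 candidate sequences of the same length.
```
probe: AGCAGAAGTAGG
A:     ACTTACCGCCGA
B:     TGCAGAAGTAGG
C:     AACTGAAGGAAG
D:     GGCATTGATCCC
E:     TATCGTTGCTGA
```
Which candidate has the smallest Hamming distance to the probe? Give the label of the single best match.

B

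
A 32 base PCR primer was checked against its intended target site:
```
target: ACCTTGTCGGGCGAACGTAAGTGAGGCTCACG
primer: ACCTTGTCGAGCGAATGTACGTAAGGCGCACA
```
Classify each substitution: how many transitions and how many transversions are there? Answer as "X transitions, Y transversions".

Transitions (purine↔purine or pyrimidine↔pyrimidine): 10 G→A, 16 C→T, 23 G→A, 32 G→A.
Transversions (purine↔pyrimidine): 20 A→C, 28 T→G.

4 transitions, 2 transversions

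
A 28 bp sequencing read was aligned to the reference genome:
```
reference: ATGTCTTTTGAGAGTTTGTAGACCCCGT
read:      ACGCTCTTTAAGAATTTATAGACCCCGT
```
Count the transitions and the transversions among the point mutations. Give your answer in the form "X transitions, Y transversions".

7 transitions, 0 transversions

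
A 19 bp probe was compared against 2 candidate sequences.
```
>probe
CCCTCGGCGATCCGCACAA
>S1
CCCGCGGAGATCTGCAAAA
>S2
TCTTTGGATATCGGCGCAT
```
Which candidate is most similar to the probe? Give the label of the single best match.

Hamming distances to probe — S1: 4; S2: 8.
Smallest is S1 with 4 mismatches.

S1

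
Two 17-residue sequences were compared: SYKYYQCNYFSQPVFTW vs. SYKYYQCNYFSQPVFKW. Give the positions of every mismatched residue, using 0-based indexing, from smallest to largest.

Scanning 0-based: 15: T/K.

15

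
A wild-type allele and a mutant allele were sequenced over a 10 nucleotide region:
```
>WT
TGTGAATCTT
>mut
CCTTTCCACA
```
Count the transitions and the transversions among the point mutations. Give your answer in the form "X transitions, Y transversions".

3 transitions, 6 transversions

Mismatches (1-based):
base 1: T→C (pyrimidine→pyrimidine, transition)
base 2: G→C (purine→pyrimidine, transversion)
base 4: G→T (purine→pyrimidine, transversion)
base 5: A→T (purine→pyrimidine, transversion)
base 6: A→C (purine→pyrimidine, transversion)
base 7: T→C (pyrimidine→pyrimidine, transition)
base 8: C→A (pyrimidine→purine, transversion)
base 9: T→C (pyrimidine→pyrimidine, transition)
base 10: T→A (pyrimidine→purine, transversion)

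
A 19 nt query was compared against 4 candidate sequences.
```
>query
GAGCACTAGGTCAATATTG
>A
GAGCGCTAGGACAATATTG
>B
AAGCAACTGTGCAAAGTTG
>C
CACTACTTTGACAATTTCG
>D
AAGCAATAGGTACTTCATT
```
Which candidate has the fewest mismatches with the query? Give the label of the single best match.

A

Hamming distances to query — A: 2; B: 8; C: 8; D: 8.
Smallest is A with 2 mismatches.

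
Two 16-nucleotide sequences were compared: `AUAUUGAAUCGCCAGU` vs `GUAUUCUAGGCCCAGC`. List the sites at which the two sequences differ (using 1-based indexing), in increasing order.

1, 6, 7, 9, 10, 11, 16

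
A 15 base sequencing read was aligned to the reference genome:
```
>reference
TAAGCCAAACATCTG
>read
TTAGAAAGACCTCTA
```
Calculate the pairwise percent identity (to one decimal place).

60.0%

6 positions differ (2, 5, 6, 8, 11, 15), so 9 of 15 match: 9/15 = 60%.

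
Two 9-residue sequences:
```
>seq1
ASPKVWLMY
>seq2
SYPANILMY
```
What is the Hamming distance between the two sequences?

The sequences differ at residues 1, 2, 4, 5, 6 (1-based) — 5 in total.

5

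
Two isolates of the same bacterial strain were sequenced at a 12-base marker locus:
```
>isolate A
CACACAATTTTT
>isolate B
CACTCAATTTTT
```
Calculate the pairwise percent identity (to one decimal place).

91.7%

1 position differs (4), so 11 of 12 match: 11/12 = 91.67%.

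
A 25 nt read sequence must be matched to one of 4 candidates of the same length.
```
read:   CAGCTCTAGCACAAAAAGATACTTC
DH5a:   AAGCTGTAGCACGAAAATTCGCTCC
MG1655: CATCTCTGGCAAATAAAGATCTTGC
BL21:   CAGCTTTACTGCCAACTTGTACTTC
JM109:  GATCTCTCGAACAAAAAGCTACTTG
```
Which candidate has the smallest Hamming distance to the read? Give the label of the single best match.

JM109

Hamming distances to read — DH5a: 8; MG1655: 7; BL21: 9; JM109: 6.
Smallest is JM109 with 6 mismatches.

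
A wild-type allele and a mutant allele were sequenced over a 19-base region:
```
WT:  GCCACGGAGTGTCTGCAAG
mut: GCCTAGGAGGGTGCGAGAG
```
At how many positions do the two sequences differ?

The sequences differ at positions 4, 5, 10, 13, 14, 16, 17 (1-based) — 7 in total.

7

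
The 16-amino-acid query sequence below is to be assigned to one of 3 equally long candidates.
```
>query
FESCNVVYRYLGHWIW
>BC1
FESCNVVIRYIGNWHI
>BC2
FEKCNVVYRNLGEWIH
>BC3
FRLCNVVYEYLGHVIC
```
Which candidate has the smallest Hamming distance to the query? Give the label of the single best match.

BC2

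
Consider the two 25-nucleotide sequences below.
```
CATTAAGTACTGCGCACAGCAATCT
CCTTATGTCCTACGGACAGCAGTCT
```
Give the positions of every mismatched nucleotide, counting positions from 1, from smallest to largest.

Differences at position 2 (A→C), position 6 (A→T), position 9 (A→C), position 12 (G→A), position 15 (C→G), position 22 (A→G).

2, 6, 9, 12, 15, 22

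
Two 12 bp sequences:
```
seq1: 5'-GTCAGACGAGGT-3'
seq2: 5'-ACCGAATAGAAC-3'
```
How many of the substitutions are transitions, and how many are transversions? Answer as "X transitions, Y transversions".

Mismatches (1-based):
position 1: G→A (purine→purine, transition)
position 2: T→C (pyrimidine→pyrimidine, transition)
position 4: A→G (purine→purine, transition)
position 5: G→A (purine→purine, transition)
position 7: C→T (pyrimidine→pyrimidine, transition)
position 8: G→A (purine→purine, transition)
position 9: A→G (purine→purine, transition)
position 10: G→A (purine→purine, transition)
position 11: G→A (purine→purine, transition)
position 12: T→C (pyrimidine→pyrimidine, transition)

10 transitions, 0 transversions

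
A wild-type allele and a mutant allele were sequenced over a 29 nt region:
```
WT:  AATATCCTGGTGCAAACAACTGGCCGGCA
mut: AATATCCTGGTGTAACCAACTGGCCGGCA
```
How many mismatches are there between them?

The sequences differ at sites 13, 16 (1-based) — 2 in total.

2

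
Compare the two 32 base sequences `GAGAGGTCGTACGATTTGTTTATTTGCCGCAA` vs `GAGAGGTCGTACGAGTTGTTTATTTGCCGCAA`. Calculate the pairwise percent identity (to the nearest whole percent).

Mismatch at position 15 (1-based): 1 of 32.
Identical positions: 31/32 = 96.88% → 97%.

97%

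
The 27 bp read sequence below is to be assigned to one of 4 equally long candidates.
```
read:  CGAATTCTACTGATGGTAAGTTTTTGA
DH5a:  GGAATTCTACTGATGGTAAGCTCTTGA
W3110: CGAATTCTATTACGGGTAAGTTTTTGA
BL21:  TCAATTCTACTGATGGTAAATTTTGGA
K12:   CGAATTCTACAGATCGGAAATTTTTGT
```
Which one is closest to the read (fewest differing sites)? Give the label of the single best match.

Hamming distances to read — DH5a: 3; W3110: 4; BL21: 4; K12: 5.
Smallest is DH5a with 3 mismatches.

DH5a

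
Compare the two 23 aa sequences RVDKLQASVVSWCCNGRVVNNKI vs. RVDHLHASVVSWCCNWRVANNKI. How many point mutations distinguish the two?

4

Mismatches (1-based): position 4: K→H; position 6: Q→H; position 16: G→W; position 19: V→A.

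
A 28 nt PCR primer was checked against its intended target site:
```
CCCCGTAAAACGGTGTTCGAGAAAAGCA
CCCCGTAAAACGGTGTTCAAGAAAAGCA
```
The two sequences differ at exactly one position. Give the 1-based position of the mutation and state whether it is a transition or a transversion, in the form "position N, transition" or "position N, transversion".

The sequences differ only at position 19: G→A (purine→purine), a transition.

position 19, transition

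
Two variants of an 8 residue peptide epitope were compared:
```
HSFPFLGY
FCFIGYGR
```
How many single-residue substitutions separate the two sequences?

The sequences differ at positions 1, 2, 4, 5, 6, 8 (1-based) — 6 in total.

6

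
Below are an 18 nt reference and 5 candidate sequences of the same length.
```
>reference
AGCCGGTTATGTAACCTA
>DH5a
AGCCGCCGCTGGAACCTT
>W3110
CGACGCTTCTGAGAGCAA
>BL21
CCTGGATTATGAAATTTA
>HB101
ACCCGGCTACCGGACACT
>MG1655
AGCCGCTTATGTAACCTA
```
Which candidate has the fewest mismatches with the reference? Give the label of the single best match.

Hamming distances to reference — DH5a: 6; W3110: 8; BL21: 8; HB101: 9; MG1655: 1.
Smallest is MG1655 with 1 mismatch.

MG1655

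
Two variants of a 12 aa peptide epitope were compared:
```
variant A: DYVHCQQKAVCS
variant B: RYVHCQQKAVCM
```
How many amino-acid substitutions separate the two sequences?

The sequences differ at positions 1, 12 (1-based) — 2 in total.

2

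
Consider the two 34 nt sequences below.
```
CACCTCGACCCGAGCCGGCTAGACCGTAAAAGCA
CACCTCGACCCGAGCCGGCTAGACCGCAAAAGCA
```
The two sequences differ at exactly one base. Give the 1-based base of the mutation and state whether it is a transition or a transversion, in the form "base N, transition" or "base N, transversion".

base 27, transition

The sequences differ only at base 27: T→C (pyrimidine→pyrimidine), a transition.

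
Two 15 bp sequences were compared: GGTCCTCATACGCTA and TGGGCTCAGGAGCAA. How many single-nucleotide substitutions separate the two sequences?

Mismatches (1-based): position 1: G→T; position 3: T→G; position 4: C→G; position 9: T→G; position 10: A→G; position 11: C→A; position 14: T→A.

7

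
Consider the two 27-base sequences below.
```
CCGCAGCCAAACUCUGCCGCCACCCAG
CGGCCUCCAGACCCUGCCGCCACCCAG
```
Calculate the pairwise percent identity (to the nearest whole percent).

5 positions differ (2, 5, 6, 10, 13), so 22 of 27 match: 22/27 = 81.48%.

81%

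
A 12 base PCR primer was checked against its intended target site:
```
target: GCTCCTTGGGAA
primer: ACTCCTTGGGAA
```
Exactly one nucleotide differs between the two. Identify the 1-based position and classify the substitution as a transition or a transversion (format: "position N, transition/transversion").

The sequences differ only at position 1: G→A (purine→purine), a transition.

position 1, transition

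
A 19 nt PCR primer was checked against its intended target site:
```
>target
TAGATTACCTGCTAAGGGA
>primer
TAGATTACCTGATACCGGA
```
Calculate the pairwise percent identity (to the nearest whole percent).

3 positions differ (12, 15, 16), so 16 of 19 match: 16/19 = 84.21%.

84%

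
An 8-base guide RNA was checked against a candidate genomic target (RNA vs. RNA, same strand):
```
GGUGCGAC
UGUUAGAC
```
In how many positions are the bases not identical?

3

The sequences differ at positions 1, 4, 5 (1-based) — 3 in total.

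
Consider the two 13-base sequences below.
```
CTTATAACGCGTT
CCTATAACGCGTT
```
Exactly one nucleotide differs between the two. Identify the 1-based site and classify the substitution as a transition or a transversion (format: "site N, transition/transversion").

The sequences differ only at site 2: T→C (pyrimidine→pyrimidine), a transition.

site 2, transition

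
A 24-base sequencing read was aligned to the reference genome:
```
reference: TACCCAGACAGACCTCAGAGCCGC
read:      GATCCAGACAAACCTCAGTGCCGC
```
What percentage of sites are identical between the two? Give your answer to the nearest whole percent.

4 positions differ (1, 3, 11, 19), so 20 of 24 match: 20/24 = 83.33%.

83%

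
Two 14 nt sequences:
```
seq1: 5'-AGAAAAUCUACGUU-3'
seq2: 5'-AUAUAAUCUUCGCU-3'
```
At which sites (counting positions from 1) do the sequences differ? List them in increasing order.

2, 4, 10, 13

Differences at site 2 (G→U), site 4 (A→U), site 10 (A→U), site 13 (U→C).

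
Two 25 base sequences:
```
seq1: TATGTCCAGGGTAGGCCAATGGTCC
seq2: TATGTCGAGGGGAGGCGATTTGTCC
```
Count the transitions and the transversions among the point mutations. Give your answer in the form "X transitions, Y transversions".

0 transitions, 5 transversions

Mismatches (1-based):
position 7: C→G (pyrimidine→purine, transversion)
position 12: T→G (pyrimidine→purine, transversion)
position 17: C→G (pyrimidine→purine, transversion)
position 19: A→T (purine→pyrimidine, transversion)
position 21: G→T (purine→pyrimidine, transversion)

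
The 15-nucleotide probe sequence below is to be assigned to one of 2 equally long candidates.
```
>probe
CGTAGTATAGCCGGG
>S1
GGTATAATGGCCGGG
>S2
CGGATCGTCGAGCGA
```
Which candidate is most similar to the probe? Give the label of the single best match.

S1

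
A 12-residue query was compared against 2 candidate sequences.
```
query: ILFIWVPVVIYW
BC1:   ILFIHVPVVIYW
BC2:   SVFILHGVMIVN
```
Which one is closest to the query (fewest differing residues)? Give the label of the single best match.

BC1 differs at 1 residue; BC2 differs at 8 residues. The closest is BC1.

BC1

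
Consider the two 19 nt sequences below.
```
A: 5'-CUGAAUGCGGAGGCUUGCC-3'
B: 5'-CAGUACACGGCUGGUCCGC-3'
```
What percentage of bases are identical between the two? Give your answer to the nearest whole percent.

47%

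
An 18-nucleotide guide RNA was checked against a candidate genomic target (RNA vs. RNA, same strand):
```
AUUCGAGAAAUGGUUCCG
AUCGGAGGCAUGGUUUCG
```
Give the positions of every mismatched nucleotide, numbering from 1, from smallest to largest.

3, 4, 8, 9, 16

Differences at position 3 (U→C), position 4 (C→G), position 8 (A→G), position 9 (A→C), position 16 (C→U).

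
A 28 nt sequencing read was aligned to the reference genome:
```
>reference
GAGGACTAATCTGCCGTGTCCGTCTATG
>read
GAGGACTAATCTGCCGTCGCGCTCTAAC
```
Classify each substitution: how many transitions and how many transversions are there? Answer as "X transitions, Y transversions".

0 transitions, 6 transversions

Transitions (purine↔purine or pyrimidine↔pyrimidine): none.
Transversions (purine↔pyrimidine): 18 G→C, 19 T→G, 21 C→G, 22 G→C, 27 T→A, 28 G→C.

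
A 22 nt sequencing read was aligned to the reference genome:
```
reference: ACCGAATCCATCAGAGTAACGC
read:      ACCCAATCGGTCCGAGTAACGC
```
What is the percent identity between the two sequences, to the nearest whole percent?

82%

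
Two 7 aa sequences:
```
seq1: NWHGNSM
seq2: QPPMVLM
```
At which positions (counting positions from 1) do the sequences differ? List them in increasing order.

Scanning 1-based: 1: N/Q; 2: W/P; 3: H/P; 4: G/M; 5: N/V; 6: S/L.

1, 2, 3, 4, 5, 6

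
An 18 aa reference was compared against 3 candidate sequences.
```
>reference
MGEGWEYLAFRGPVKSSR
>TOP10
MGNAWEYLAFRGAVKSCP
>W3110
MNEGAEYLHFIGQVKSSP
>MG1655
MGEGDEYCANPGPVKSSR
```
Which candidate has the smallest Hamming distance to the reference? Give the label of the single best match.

MG1655

TOP10 differs at 5 positions; W3110 differs at 6 positions; MG1655 differs at 4 positions. The closest is MG1655.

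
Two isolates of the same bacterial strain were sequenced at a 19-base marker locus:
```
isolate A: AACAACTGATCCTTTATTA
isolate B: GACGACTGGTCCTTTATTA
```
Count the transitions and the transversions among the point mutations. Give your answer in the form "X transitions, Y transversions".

Transitions (purine↔purine or pyrimidine↔pyrimidine): 1 A→G, 4 A→G, 9 A→G.
Transversions (purine↔pyrimidine): none.

3 transitions, 0 transversions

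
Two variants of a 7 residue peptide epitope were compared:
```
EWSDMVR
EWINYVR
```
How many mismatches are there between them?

3

Comparing position by position, 3 residues differ: 3 (S/I), 4 (D/N), 5 (M/Y).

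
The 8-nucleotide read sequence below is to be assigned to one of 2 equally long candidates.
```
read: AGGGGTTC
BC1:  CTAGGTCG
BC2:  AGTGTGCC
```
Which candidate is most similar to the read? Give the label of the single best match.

BC1 differs at 5 bases; BC2 differs at 4 bases. The closest is BC2.

BC2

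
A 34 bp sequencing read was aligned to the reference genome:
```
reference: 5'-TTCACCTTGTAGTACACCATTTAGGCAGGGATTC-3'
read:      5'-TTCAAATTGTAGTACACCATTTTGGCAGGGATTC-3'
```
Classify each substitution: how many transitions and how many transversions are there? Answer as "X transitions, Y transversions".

0 transitions, 3 transversions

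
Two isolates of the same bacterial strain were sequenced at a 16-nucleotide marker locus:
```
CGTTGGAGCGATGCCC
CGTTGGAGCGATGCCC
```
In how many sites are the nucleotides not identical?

No positions differ; the sequences are identical.

0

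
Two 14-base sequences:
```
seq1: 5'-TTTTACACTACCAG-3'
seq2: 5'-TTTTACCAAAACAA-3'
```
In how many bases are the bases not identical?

5

The sequences differ at bases 7, 8, 9, 11, 14 (1-based) — 5 in total.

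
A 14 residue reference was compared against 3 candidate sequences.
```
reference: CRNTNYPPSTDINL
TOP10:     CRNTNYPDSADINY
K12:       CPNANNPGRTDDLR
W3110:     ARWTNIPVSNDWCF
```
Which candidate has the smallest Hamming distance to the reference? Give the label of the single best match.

TOP10 differs at 3 positions; K12 differs at 8 positions; W3110 differs at 8 positions. The closest is TOP10.

TOP10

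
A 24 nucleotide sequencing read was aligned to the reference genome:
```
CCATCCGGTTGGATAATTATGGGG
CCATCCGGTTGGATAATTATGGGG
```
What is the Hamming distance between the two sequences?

0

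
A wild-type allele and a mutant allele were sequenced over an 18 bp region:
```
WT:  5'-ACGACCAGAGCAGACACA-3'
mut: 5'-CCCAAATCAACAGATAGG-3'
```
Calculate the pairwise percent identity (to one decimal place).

44.4%

10 positions differ (1, 3, 5, 6, 7, 8, 10, 15, 17, 18), so 8 of 18 match: 8/18 = 44.44%.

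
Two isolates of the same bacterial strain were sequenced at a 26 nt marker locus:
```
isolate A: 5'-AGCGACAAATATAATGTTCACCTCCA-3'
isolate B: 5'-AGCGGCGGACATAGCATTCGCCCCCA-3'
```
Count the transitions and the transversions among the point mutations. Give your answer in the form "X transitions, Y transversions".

9 transitions, 0 transversions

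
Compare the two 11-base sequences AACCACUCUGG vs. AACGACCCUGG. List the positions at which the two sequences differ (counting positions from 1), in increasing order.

4, 7

Differences at position 4 (C→G), position 7 (U→C).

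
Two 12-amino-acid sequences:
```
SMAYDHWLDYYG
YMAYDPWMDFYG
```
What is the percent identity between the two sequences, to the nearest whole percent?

67%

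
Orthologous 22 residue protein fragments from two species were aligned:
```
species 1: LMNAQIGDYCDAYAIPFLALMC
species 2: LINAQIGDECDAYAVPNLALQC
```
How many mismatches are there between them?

5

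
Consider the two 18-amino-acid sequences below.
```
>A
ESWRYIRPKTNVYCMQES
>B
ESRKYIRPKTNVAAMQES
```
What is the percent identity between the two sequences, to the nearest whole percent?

Mismatches at positions 3, 4, 13, 14 (1-based): 4 of 18.
Identical positions: 14/18 = 77.78% → 78%.

78%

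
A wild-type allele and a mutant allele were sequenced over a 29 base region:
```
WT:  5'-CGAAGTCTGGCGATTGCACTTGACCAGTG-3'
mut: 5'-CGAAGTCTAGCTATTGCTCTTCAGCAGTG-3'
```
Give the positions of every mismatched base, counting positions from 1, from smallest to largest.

9, 12, 18, 22, 24

Differences at position 9 (G→A), position 12 (G→T), position 18 (A→T), position 22 (G→C), position 24 (C→G).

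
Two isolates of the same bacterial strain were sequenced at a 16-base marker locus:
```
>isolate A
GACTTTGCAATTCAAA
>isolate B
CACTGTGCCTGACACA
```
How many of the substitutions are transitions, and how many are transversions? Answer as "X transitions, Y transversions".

0 transitions, 7 transversions

Transitions (purine↔purine or pyrimidine↔pyrimidine): none.
Transversions (purine↔pyrimidine): 1 G→C, 5 T→G, 9 A→C, 10 A→T, 11 T→G, 12 T→A, 15 A→C.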